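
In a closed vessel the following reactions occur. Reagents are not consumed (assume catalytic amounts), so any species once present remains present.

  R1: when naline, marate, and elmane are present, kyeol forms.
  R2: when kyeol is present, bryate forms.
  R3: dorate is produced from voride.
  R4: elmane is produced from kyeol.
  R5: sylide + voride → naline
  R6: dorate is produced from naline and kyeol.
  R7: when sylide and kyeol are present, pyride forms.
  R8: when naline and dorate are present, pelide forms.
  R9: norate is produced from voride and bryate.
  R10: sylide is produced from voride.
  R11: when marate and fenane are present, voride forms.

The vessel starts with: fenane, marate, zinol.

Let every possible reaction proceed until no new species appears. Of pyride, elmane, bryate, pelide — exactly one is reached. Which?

pelide

marate and fenane present → voride forms (R11).
voride present → sylide forms (R10).
voride present → dorate forms (R3).
sylide and voride present → naline forms (R5).
naline and dorate present → pelide forms (R8).
pyride would need sylide and kyeol (R7), but kyeol never forms. elmane would need kyeol (R4), but kyeol never forms. bryate would need kyeol (R2), but kyeol never forms.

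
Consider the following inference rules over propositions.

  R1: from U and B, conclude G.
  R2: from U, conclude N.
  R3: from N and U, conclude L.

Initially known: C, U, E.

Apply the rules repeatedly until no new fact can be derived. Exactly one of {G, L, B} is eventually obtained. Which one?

L

From U, R2 gives N.
N and U hold, so L follows (R3).
G would need U and B (R1), but B is never established. No rule produces B, and it is not given.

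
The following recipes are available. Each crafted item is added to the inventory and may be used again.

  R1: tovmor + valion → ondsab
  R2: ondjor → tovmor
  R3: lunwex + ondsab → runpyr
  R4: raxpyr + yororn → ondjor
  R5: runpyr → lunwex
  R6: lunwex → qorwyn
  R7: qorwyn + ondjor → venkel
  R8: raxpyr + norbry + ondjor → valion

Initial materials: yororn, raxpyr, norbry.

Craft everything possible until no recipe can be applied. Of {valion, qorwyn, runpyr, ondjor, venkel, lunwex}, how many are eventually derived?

2

raxpyr + yororn → ondjor (R4).
Using R8, raxpyr, norbry, and ondjor make valion.
valion: reached.
qorwyn would need lunwex (R6), but lunwex is never obtained.
runpyr would need lunwex and ondsab (R3), but lunwex is never obtained.
ondjor: reached.
venkel would need qorwyn and ondjor (R7), but qorwyn is never obtained.
lunwex would need runpyr (R5), but runpyr is never obtained.
Reached: valion and ondjor — 2 of the 6.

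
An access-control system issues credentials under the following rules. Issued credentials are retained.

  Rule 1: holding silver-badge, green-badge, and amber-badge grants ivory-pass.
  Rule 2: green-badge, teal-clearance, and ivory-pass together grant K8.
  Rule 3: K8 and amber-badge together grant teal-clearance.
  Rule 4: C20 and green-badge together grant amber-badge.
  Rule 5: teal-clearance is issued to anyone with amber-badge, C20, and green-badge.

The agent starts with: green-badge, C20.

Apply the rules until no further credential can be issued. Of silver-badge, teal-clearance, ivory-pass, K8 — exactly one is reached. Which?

teal-clearance

Holding C20 and green-badge grants amber-badge (Rule 4).
Holding amber-badge, C20, and green-badge grants teal-clearance (Rule 5).
K8 would need green-badge, teal-clearance, and ivory-pass (Rule 2), but ivory-pass is never granted. ivory-pass would need silver-badge, green-badge, and amber-badge (Rule 1), but silver-badge is never granted. No rule produces silver-badge, and it is not given.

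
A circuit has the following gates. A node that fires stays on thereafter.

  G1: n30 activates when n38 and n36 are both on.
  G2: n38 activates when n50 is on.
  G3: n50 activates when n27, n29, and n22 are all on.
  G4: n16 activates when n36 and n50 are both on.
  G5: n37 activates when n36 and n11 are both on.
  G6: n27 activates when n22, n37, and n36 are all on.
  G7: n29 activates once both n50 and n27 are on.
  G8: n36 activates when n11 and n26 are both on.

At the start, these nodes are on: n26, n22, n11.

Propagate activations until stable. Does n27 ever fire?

G8: n11 and n26 on → n36 on.
G5: n36 and n11 on → n37 on.
n22, n37, and n36 are on, so n27 activates (G6).

Yes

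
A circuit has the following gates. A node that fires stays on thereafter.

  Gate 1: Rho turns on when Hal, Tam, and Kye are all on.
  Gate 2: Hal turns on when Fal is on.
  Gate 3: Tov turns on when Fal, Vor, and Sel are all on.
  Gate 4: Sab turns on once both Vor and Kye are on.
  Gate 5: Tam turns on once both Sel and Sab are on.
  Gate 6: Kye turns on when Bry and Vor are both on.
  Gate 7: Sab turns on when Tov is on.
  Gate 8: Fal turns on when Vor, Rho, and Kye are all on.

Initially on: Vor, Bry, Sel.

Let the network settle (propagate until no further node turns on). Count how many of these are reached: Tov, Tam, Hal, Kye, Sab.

3

Bry and Vor are on, so Kye turns on (Gate 6).
Vor and Kye are on, so Sab turns on (Gate 4).
Gate 5: Sel and Sab on → Tam on.
Tov would need Fal, Vor, and Sel (Gate 3), but Fal never turns on.
Tam: reached.
Hal would need Fal (Gate 2), but Fal never turns on.
Kye: reached.
Sab: reached.
Reached: Tam, Kye, and Sab — 3 of the 5.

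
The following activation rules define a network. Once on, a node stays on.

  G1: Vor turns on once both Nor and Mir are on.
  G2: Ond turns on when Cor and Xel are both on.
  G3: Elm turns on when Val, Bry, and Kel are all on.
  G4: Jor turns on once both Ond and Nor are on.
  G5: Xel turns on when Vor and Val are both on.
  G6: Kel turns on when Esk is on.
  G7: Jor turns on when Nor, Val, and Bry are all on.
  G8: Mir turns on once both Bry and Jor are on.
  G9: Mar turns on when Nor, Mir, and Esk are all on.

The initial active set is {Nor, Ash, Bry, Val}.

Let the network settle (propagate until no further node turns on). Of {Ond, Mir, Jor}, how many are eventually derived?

G7: Nor, Val, and Bry on → Jor on.
Bry and Jor are on, so Mir turns on (G8).
Ond would need Cor and Xel (G2), but Cor never turns on.
Mir: reached.
Jor: reached.
Reached: Mir and Jor — 2 of the 3.

2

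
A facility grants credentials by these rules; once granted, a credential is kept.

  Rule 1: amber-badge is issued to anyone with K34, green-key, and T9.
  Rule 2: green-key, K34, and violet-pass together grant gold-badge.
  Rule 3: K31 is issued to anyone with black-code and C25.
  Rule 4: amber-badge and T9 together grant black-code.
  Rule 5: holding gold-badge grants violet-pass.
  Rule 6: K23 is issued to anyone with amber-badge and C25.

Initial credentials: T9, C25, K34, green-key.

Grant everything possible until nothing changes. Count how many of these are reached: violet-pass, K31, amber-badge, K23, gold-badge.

3

Holding K34, green-key, and T9 grants amber-badge (Rule 1).
Holding amber-badge and C25 grants K23 (Rule 6).
Holding amber-badge and T9 grants black-code (Rule 4).
Holding black-code and C25 grants K31 (Rule 3).
violet-pass would need gold-badge (Rule 5), but gold-badge is never granted.
K31: reached.
amber-badge: reached.
K23: reached.
gold-badge would need green-key, K34, and violet-pass (Rule 2), but violet-pass is never granted.
Reached: K31, amber-badge, and K23 — 3 of the 5.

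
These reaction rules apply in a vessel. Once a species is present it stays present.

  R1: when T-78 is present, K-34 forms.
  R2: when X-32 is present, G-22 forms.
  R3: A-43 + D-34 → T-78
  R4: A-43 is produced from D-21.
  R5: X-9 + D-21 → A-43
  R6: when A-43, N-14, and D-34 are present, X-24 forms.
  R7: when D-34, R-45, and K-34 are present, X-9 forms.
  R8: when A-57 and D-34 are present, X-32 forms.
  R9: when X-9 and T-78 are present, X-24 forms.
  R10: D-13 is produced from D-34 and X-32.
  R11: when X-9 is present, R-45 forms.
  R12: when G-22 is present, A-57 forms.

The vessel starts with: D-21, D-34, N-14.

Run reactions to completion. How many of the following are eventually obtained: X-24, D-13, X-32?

D-21 present → A-43 forms (R4).
A-43, N-14, and D-34 present → X-24 forms (R6).
X-24: reached.
D-13 would need D-34 and X-32 (R10), but X-32 never forms.
X-32 would need A-57 and D-34 (R8), but A-57 never forms.
Reached: X-24 — 1 of the 3.

1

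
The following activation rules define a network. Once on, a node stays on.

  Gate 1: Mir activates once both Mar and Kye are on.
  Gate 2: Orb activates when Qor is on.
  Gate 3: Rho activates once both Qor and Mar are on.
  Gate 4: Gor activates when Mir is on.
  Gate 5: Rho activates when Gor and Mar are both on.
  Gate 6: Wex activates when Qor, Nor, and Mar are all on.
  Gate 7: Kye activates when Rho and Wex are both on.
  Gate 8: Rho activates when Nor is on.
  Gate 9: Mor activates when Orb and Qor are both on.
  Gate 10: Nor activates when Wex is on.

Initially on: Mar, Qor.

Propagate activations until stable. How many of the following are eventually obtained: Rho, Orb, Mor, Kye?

Gate 3: Qor and Mar on → Rho on.
Gate 2: Qor on → Orb on.
Gate 9: Orb and Qor on → Mor on.
Rho: reached.
Orb: reached.
Mor: reached.
Kye would need Rho and Wex (Gate 7), but Wex never turns on.
Reached: Rho, Orb, and Mor — 3 of the 4.

3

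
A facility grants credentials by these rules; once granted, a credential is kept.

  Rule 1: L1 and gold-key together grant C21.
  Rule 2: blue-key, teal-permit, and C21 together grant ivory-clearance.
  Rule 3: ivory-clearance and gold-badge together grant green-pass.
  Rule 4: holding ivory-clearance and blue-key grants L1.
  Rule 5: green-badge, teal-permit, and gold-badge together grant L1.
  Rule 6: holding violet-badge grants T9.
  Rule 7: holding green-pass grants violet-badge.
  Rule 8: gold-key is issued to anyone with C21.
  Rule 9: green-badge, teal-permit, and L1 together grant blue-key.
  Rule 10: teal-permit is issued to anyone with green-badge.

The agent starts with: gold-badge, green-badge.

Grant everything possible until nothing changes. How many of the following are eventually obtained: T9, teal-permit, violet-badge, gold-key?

1

Holding green-badge grants teal-permit (Rule 10).
T9 would need violet-badge (Rule 6), but violet-badge is never granted.
teal-permit: reached.
violet-badge would need green-pass (Rule 7), but green-pass is never granted.
gold-key would need C21 (Rule 8), but C21 is never granted.
Reached: teal-permit — 1 of the 4.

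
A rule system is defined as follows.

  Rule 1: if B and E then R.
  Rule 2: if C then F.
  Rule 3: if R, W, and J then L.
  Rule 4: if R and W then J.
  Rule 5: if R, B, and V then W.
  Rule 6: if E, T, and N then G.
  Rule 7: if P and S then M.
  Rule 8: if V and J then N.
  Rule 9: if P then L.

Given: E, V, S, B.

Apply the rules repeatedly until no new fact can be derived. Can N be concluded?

Yes

B and E hold, so R follows (Rule 1).
R, B, and V hold, so W follows (Rule 5).
From R and W, Rule 4 gives J.
V and J hold, so N follows (Rule 8).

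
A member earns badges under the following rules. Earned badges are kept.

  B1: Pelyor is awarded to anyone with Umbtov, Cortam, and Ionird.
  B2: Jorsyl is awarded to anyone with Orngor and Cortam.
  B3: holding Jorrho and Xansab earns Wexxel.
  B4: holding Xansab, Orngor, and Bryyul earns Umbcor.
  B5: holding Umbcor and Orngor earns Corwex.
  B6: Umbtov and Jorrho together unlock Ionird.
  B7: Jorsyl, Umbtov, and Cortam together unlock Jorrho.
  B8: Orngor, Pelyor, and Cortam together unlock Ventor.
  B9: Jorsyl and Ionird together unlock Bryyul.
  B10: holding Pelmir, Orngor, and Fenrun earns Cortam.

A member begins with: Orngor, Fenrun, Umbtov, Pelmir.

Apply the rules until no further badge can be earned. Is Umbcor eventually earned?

No

Umbcor would need Xansab, Orngor, and Bryyul (B4), but Xansab is never earned.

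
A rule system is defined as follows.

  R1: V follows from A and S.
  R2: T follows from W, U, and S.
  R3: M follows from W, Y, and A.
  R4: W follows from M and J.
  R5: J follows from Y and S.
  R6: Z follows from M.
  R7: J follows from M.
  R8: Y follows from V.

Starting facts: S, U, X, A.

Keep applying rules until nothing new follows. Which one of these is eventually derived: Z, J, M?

J

From A and S, R1 gives V.
V holds, so Y follows (R8).
From Y and S, R5 gives J.
M would need W, Y, and A (R3), but W is never established. Z would need M (R6), but M is never established.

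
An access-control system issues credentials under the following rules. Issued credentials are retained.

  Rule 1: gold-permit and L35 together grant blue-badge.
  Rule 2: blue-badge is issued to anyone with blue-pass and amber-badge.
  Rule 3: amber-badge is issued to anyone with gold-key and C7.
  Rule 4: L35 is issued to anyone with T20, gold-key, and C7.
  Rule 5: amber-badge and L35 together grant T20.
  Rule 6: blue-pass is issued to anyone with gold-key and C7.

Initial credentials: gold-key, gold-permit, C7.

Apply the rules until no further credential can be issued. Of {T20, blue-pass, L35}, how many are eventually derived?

Holding gold-key and C7 grants blue-pass (Rule 6).
T20 would need amber-badge and L35 (Rule 5), but L35 is never granted.
blue-pass: reached.
L35 would need T20, gold-key, and C7 (Rule 4), but T20 is never granted.
Reached: blue-pass — 1 of the 3.

1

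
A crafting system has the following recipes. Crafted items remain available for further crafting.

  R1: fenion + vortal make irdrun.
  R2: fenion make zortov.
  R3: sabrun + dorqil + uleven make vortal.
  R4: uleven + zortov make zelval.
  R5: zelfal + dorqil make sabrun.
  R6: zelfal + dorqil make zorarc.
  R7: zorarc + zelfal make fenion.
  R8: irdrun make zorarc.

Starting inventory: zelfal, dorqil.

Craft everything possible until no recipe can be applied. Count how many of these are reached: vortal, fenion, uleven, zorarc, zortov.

Using R6, zelfal and dorqil make zorarc.
zorarc + zelfal → fenion (R7).
Using R2, fenion makes zortov.
vortal would need sabrun, dorqil, and uleven (R3), but uleven is never obtained.
fenion: reached.
No rule produces uleven, and it is not given.
zorarc: reached.
zortov: reached.
Reached: fenion, zorarc, and zortov — 3 of the 5.

3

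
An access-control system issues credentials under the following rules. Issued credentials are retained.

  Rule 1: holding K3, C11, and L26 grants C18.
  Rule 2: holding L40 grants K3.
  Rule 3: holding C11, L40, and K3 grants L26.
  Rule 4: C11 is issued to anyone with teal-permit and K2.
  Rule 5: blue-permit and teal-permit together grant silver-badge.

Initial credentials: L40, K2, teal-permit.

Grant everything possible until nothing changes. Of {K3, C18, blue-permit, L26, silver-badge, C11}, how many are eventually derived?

4

Holding teal-permit and K2 grants C11 (Rule 4).
Holding L40 grants K3 (Rule 2).
Holding C11, L40, and K3 grants L26 (Rule 3).
Holding K3, C11, and L26 grants C18 (Rule 1).
K3: reached.
C18: reached.
No rule produces blue-permit, and it is not given.
L26: reached.
silver-badge would need blue-permit and teal-permit (Rule 5), but blue-permit is never granted.
C11: reached.
Reached: K3, C18, L26, and C11 — 4 of the 6.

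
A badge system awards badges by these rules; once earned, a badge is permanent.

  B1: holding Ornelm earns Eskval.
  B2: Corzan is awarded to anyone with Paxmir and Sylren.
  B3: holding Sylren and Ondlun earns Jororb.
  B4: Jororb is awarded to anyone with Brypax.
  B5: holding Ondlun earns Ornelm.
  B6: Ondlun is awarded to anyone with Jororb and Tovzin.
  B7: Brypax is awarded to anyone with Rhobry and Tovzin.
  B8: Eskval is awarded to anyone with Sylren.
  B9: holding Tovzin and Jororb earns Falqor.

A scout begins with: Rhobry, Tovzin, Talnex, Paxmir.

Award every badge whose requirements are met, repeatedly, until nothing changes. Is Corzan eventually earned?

Corzan would need Paxmir and Sylren (B2), but Sylren is never earned.

No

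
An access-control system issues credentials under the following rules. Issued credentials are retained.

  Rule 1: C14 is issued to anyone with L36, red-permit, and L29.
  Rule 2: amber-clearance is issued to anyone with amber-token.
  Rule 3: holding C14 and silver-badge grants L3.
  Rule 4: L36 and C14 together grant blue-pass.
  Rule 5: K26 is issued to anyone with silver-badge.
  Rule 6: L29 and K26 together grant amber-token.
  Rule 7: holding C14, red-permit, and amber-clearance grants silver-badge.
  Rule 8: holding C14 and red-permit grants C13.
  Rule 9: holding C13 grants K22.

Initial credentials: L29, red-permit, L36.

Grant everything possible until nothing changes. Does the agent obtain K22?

Yes

Holding L36, red-permit, and L29 grants C14 (Rule 1).
Holding C14 and red-permit grants C13 (Rule 8).
Holding C13 grants K22 (Rule 9).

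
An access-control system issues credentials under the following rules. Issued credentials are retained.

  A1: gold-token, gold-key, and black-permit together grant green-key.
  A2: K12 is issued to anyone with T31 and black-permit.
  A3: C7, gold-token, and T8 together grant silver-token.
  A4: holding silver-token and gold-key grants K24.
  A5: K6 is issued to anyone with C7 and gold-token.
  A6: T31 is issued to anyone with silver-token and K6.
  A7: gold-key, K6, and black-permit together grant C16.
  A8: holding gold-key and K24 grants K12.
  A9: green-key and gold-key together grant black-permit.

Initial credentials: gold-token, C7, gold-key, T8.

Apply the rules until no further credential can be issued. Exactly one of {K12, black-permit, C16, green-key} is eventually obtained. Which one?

Holding C7, gold-token, and T8 grants silver-token (A3).
Holding silver-token and gold-key grants K24 (A4).
Holding gold-key and K24 grants K12 (A8).
green-key would need gold-token, gold-key, and black-permit (A1), but black-permit is never granted. C16 would need gold-key, K6, and black-permit (A7), but black-permit is never granted. black-permit would need green-key and gold-key (A9), but green-key is never granted.

K12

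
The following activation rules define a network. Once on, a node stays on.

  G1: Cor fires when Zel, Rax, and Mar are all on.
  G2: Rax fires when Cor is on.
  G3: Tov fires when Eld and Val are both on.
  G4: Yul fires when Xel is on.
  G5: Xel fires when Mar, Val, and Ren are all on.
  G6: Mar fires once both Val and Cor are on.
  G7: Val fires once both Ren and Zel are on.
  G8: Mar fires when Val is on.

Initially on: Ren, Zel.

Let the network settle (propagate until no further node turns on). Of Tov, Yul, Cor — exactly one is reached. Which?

Yul

Ren and Zel are on, so Val fires (G7).
G8: Val on → Mar on.
Mar, Val, and Ren are on, so Xel fires (G5).
G4: Xel on → Yul on.
Cor would need Zel, Rax, and Mar (G1), but Rax never turns on. Tov would need Eld and Val (G3), but Eld never turns on.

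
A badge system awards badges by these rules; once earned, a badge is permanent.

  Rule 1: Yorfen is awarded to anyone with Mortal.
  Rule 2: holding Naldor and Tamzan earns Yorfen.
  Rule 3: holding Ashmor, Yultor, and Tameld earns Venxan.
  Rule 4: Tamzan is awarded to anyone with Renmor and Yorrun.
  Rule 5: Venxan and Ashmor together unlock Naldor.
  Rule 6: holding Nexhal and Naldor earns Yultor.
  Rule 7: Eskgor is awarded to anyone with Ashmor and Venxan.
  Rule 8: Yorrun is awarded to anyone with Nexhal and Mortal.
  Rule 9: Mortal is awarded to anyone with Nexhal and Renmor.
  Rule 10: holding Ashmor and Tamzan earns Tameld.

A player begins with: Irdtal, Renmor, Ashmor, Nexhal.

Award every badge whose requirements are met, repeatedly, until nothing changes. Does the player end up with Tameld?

Yes

With Nexhal and Renmor, Mortal is earned (Rule 9).
With Nexhal and Mortal, Yorrun is earned (Rule 8).
With Renmor and Yorrun, Tamzan is earned (Rule 4).
With Ashmor and Tamzan, Tameld is earned (Rule 10).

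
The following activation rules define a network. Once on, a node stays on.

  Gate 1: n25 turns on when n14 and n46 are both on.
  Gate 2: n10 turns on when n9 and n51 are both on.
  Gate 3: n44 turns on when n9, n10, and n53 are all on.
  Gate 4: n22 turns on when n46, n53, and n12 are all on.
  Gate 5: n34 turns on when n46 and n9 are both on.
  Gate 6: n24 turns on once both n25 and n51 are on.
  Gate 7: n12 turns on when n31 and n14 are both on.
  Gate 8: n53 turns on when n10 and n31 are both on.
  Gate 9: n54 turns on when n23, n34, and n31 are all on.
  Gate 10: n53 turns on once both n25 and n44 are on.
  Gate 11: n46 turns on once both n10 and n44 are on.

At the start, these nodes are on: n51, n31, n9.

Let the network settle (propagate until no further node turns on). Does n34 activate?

n9 and n51 are on, so n10 turns on (Gate 2).
n10 and n31 are on, so n53 turns on (Gate 8).
n9, n10, and n53 are on, so n44 turns on (Gate 3).
Gate 11: n10 and n44 on → n46 on.
Gate 5: n46 and n9 on → n34 on.

Yes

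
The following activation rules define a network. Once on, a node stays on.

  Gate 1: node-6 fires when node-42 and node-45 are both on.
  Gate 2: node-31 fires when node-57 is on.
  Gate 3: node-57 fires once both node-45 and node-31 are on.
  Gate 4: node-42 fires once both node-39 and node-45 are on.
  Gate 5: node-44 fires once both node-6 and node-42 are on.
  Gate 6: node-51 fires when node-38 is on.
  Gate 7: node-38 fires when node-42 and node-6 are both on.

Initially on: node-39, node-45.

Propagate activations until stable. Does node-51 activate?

Gate 4: node-39 and node-45 on → node-42 on.
Gate 1: node-42 and node-45 on → node-6 on.
Gate 7: node-42 and node-6 on → node-38 on.
node-38 is on, so node-51 fires (Gate 6).

Yes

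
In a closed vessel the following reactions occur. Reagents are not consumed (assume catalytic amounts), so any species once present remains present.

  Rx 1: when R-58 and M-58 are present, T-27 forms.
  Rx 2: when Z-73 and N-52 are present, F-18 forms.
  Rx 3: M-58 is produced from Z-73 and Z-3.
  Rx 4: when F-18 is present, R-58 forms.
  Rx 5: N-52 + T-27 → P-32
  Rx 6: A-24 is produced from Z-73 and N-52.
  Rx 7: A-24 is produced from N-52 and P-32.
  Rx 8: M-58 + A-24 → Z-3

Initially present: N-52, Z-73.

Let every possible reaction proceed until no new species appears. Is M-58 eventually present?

M-58 would need Z-73 and Z-3 (Rx 3), but Z-3 never forms.

No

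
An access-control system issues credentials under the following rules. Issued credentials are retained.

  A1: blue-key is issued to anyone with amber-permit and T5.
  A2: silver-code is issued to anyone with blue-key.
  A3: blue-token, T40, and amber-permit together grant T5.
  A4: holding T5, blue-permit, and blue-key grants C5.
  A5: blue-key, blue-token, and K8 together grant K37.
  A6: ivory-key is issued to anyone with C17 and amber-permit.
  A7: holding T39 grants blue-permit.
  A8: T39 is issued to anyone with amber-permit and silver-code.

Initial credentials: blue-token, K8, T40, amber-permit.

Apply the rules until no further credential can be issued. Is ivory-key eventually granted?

No

ivory-key would need C17 and amber-permit (A6), but C17 is never granted.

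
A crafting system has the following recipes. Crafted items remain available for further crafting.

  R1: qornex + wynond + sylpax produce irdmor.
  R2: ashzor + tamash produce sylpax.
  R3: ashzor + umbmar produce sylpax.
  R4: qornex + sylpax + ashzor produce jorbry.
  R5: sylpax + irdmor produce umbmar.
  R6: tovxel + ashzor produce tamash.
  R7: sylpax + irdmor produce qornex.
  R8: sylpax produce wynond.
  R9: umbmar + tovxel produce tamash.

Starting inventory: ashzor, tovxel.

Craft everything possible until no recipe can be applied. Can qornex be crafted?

qornex would need sylpax and irdmor (R7), but irdmor is never obtained.

No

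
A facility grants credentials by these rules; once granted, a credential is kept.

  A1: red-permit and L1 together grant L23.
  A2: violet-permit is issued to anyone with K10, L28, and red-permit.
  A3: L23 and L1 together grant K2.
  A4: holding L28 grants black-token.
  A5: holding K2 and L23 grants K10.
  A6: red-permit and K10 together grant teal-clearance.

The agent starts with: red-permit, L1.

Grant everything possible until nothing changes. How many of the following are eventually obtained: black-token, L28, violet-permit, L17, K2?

Holding red-permit and L1 grants L23 (A1).
Holding L23 and L1 grants K2 (A3).
black-token would need L28 (A4), but L28 is never granted.
No rule produces L28, and it is not given.
violet-permit would need K10, L28, and red-permit (A2), but L28 is never granted.
No rule produces L17, and it is not given.
K2: reached.
Reached: K2 — 1 of the 5.

1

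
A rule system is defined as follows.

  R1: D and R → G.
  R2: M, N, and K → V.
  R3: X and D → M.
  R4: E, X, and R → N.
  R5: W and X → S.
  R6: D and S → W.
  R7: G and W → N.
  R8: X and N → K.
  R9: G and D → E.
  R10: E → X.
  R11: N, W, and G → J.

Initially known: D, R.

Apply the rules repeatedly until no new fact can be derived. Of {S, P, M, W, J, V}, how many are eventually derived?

From D and R, R1 gives G.
From G and D, R9 gives E.
From E, R10 gives X.
E, X, and R hold, so N follows (R4).
X and D hold, so M follows (R3).
From X and N, R8 gives K.
M, N, and K hold, so V follows (R2).
S would need W and X (R5), but W is never established.
No rule produces P, and it is not given.
M: reached.
W would need D and S (R6), but S is never established.
J would need N, W, and G (R11), but W is never established.
V: reached.
Reached: M and V — 2 of the 6.

2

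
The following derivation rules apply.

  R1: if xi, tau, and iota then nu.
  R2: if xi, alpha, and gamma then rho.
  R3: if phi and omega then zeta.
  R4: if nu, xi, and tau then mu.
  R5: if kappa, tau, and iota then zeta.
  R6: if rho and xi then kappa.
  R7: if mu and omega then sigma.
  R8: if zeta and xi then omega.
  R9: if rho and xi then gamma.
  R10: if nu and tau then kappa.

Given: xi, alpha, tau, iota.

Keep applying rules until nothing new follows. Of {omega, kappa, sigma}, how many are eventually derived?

3

From xi, tau, and iota, R1 gives nu.
From nu, xi, and tau, R4 gives mu.
From nu and tau, R10 gives kappa.
kappa, tau, and iota hold, so zeta follows (R5).
From zeta and xi, R8 gives omega.
From mu and omega, R7 gives sigma.
omega: reached.
kappa: reached.
sigma: reached.
All 3 are reached.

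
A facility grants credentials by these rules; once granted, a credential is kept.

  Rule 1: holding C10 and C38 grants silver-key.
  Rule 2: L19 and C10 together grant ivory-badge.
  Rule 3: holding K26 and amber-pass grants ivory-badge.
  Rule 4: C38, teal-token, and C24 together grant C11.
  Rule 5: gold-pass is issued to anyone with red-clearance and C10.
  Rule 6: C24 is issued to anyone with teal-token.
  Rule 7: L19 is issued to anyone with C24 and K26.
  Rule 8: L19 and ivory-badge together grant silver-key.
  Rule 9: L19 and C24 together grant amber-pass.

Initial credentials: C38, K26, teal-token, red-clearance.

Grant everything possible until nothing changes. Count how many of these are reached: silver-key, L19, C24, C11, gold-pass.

4

Holding teal-token grants C24 (Rule 6).
Holding C38, teal-token, and C24 grants C11 (Rule 4).
Holding C24 and K26 grants L19 (Rule 7).
Holding L19 and C24 grants amber-pass (Rule 9).
Holding K26 and amber-pass grants ivory-badge (Rule 3).
Holding L19 and ivory-badge grants silver-key (Rule 8).
silver-key: reached.
L19: reached.
C24: reached.
C11: reached.
gold-pass would need red-clearance and C10 (Rule 5), but C10 is never granted.
Reached: silver-key, L19, C24, and C11 — 4 of the 5.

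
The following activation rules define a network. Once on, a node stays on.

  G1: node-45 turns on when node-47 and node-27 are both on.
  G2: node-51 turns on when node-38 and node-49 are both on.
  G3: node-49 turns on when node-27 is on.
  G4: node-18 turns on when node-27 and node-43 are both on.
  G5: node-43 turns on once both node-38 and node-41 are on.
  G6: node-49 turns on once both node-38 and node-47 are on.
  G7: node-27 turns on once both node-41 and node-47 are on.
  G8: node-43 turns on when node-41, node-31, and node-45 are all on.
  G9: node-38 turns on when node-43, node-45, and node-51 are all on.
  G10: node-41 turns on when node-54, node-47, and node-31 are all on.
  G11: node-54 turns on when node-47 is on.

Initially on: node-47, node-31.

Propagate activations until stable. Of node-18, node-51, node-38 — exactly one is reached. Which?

node-18

G11: node-47 on → node-54 on.
node-54, node-47, and node-31 are on, so node-41 turns on (G10).
node-41 and node-47 are on, so node-27 turns on (G7).
node-47 and node-27 are on, so node-45 turns on (G1).
G8: node-41, node-31, and node-45 on → node-43 on.
node-27 and node-43 are on, so node-18 turns on (G4).
node-38 would need node-43, node-45, and node-51 (G9), but node-51 never turns on. node-51 would need node-38 and node-49 (G2), but node-38 never turns on.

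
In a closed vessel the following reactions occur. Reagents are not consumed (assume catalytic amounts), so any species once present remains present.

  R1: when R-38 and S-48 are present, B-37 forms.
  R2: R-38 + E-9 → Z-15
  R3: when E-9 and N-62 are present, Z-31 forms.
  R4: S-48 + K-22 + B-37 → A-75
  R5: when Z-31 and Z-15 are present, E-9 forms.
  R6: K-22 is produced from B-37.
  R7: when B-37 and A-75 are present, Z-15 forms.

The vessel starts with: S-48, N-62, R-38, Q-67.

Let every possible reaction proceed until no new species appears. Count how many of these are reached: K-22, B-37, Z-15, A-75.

R-38 and S-48 present → B-37 forms (R1).
B-37 present → K-22 forms (R6).
S-48, K-22, and B-37 present → A-75 forms (R4).
B-37 and A-75 present → Z-15 forms (R7).
K-22: reached.
B-37: reached.
Z-15: reached.
A-75: reached.
All 4 are reached.

4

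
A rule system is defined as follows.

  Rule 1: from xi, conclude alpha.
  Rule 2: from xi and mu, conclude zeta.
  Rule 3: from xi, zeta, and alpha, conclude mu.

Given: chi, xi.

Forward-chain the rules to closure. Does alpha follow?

Yes

xi holds, so alpha follows (Rule 1).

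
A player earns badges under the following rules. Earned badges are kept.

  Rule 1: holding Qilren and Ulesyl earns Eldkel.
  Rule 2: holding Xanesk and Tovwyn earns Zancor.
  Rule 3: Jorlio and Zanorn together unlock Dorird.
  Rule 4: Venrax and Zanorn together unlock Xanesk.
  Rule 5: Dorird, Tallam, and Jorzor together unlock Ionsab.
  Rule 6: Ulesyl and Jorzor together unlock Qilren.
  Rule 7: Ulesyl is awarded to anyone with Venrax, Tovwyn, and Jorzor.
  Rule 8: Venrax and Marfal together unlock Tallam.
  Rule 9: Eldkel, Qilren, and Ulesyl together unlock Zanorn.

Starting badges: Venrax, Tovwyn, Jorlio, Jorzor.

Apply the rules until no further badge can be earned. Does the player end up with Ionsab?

No

Ionsab would need Dorird, Tallam, and Jorzor (Rule 5), but Tallam is never earned.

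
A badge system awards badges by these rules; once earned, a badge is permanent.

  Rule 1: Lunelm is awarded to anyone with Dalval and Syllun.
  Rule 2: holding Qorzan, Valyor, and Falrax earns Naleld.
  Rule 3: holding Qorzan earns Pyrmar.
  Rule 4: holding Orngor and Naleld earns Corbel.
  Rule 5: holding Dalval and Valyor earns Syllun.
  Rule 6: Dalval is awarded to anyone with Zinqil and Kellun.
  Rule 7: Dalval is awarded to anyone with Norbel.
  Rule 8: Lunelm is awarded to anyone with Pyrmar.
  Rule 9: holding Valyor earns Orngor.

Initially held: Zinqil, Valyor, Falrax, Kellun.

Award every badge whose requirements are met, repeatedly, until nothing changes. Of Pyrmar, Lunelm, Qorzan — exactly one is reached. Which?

With Zinqil and Kellun, Dalval is earned (Rule 6).
With Dalval and Valyor, Syllun is earned (Rule 5).
With Dalval and Syllun, Lunelm is earned (Rule 1).
Pyrmar would need Qorzan (Rule 3), but Qorzan is never earned. No rule produces Qorzan, and it is not given.

Lunelm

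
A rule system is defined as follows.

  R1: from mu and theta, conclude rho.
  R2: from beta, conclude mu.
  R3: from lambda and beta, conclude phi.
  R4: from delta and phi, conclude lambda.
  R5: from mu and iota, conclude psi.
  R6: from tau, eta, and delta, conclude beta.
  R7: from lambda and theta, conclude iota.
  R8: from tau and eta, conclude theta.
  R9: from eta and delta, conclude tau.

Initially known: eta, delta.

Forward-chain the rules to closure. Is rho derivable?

Yes

eta and delta hold, so tau follows (R9).
tau, eta, and delta hold, so beta follows (R6).
From tau and eta, R8 gives theta.
From beta, R2 gives mu.
mu and theta hold, so rho follows (R1).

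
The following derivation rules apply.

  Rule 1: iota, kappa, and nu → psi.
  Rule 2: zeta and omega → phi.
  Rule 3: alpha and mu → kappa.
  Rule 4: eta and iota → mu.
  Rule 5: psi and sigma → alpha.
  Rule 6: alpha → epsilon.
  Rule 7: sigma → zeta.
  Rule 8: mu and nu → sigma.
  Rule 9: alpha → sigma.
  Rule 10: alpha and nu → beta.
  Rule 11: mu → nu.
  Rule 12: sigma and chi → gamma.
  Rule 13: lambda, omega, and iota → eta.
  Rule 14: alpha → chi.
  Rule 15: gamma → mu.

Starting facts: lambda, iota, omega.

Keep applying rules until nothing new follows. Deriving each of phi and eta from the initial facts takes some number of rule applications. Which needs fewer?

eta

eta: From lambda, omega, and iota, Rule 13 gives eta. [1 rule application]
phi: lambda, omega, and iota hold, so eta follows (Rule 13). eta and iota hold, so mu follows (Rule 4). mu holds, so nu follows (Rule 11). mu and nu hold, so sigma follows (Rule 8). sigma holds, so zeta follows (Rule 7). zeta and omega hold, so phi follows (Rule 2). [6 rule applications]
eta needs fewer.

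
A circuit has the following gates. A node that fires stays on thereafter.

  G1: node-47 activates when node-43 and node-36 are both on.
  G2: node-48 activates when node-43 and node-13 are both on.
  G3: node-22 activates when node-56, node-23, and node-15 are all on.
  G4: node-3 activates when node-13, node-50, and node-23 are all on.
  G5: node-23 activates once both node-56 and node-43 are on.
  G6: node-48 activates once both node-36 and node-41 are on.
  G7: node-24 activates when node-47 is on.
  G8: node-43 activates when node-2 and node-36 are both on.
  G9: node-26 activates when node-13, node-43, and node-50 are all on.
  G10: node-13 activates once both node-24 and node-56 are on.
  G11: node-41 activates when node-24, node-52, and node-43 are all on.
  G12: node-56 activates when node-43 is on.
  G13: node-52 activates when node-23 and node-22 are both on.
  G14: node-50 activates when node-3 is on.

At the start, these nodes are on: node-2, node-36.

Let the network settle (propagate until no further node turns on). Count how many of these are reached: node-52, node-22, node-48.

1

G8: node-2 and node-36 on → node-43 on.
G1: node-43 and node-36 on → node-47 on.
node-43 is on, so node-56 activates (G12).
node-47 is on, so node-24 activates (G7).
G10: node-24 and node-56 on → node-13 on.
node-43 and node-13 are on, so node-48 activates (G2).
node-52 would need node-23 and node-22 (G13), but node-22 never turns on.
node-22 would need node-56, node-23, and node-15 (G3), but node-15 never turns on.
node-48: reached.
Reached: node-48 — 1 of the 3.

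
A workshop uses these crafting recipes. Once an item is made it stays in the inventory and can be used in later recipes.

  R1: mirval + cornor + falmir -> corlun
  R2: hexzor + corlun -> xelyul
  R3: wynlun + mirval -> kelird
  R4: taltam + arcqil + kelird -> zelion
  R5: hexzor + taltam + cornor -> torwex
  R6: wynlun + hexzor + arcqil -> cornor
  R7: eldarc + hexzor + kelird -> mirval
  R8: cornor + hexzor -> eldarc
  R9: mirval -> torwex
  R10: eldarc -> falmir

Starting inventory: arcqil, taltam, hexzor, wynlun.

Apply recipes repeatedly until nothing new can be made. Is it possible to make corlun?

corlun would need mirval, cornor, and falmir (R1), but mirval is never obtained.

No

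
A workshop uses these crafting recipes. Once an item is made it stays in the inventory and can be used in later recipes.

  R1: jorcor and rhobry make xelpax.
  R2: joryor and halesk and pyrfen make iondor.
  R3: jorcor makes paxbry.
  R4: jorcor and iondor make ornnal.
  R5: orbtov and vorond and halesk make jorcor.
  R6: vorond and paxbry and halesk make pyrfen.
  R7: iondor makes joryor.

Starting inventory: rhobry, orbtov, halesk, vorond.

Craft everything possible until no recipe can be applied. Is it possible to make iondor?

No

iondor would need joryor, halesk, and pyrfen (R2), but joryor is never obtained.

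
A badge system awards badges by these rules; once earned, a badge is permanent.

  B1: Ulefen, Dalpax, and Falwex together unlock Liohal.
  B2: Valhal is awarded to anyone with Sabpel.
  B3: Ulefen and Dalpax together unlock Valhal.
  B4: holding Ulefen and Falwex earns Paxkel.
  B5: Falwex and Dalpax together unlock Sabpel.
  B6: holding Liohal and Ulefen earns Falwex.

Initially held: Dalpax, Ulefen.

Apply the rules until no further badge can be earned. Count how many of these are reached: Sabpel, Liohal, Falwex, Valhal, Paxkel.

With Ulefen and Dalpax, Valhal is earned (B3).
Sabpel would need Falwex and Dalpax (B5), but Falwex is never earned.
Liohal would need Ulefen, Dalpax, and Falwex (B1), but Falwex is never earned.
Falwex would need Liohal and Ulefen (B6), but Liohal is never earned.
Valhal: reached.
Paxkel would need Ulefen and Falwex (B4), but Falwex is never earned.
Reached: Valhal — 1 of the 5.

1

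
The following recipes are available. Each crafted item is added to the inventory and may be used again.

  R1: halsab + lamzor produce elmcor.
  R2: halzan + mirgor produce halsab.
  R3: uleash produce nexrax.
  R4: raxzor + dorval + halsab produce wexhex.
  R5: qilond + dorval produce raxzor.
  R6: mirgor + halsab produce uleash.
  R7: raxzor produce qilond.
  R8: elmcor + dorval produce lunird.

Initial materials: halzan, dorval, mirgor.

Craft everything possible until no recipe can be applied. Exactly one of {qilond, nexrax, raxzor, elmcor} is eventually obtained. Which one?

halzan + mirgor → halsab (R2).
mirgor + halsab → uleash (R6).
Using R3, uleash makes nexrax.
raxzor would need qilond and dorval (R5), but qilond is never obtained. elmcor would need halsab and lamzor (R1), but lamzor is never obtained. qilond would need raxzor (R7), but raxzor is never obtained.

nexrax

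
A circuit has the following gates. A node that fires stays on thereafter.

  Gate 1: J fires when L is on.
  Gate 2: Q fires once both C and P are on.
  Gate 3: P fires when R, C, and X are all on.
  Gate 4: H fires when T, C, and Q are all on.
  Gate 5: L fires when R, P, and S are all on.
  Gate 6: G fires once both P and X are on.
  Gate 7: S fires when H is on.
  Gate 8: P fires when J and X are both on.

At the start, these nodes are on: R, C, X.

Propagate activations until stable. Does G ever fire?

R, C, and X are on, so P fires (Gate 3).
P and X are on, so G fires (Gate 6).

Yes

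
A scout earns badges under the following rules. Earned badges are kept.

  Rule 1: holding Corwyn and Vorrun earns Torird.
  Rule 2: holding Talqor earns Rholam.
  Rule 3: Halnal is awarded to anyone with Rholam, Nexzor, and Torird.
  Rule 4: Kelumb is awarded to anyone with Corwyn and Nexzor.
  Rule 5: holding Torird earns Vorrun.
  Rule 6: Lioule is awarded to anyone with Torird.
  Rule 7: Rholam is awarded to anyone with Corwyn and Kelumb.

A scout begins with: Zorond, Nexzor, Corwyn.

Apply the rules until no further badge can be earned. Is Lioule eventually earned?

No

Lioule would need Torird (Rule 6), but Torird is never earned.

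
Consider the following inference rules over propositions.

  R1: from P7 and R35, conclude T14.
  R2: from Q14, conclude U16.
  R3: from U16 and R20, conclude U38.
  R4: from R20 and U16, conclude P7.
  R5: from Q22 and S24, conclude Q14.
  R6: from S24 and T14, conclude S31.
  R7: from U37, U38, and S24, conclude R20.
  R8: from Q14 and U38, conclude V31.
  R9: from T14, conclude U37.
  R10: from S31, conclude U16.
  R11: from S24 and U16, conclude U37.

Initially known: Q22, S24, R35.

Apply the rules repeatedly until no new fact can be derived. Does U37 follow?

Yes

From Q22 and S24, R5 gives Q14.
Q14 holds, so U16 follows (R2).
From S24 and U16, R11 gives U37.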